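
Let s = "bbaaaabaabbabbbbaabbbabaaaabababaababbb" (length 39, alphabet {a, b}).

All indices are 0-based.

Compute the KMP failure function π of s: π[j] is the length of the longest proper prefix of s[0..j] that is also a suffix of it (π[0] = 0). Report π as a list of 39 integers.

[0, 1, 0, 0, 0, 0, 1, 0, 0, 1, 2, 3, 1, 2, 2, 2, 3, 4, 1, 2, 2, 3, 1, 0, 0, 0, 0, 1, 0, 1, 0, 1, 0, 0, 1, 0, 1, 2, 2]

π[0] = 0
j=1 s[j]='b': π[1]=1 (border 'b')
j=2 s[j]='a': k: 1→0; π[2]=0 (border '')
j=3 s[j]='a': π[3]=0 (border '')
j=4 s[j]='a': π[4]=0 (border '')
j=5 s[j]='a': π[5]=0 (border '')
j=6 s[j]='b': π[6]=1 (border 'b')
j=7 s[j]='a': k: 1→0; π[7]=0 (border '')
j=8 s[j]='a': π[8]=0 (border '')
j=9 s[j]='b': π[9]=1 (border 'b')
j=10 s[j]='b': π[10]=2 (border 'bb')
j=11 s[j]='a': π[11]=3 (border 'bba')
j=12 s[j]='b': k: 3→0; π[12]=1 (border 'b')
j=13 s[j]='b': π[13]=2 (border 'bb')
j=14 s[j]='b': k: 2→1; π[14]=2 (border 'bb')
j=15 s[j]='b': k: 2→1; π[15]=2 (border 'bb')
j=16 s[j]='a': π[16]=3 (border 'bba')
j=17 s[j]='a': π[17]=4 (border 'bbaa')
j=18 s[j]='b': k: 4→0; π[18]=1 (border 'b')
j=19 s[j]='b': π[19]=2 (border 'bb')
j=20 s[j]='b': k: 2→1; π[20]=2 (border 'bb')
j=21 s[j]='a': π[21]=3 (border 'bba')
j=22 s[j]='b': k: 3→0; π[22]=1 (border 'b')
j=23 s[j]='a': k: 1→0; π[23]=0 (border '')
j=24 s[j]='a': π[24]=0 (border '')
j=25 s[j]='a': π[25]=0 (border '')
j=26 s[j]='a': π[26]=0 (border '')
j=27 s[j]='b': π[27]=1 (border 'b')
j=28 s[j]='a': k: 1→0; π[28]=0 (border '')
j=29 s[j]='b': π[29]=1 (border 'b')
j=30 s[j]='a': k: 1→0; π[30]=0 (border '')
j=31 s[j]='b': π[31]=1 (border 'b')
j=32 s[j]='a': k: 1→0; π[32]=0 (border '')
j=33 s[j]='a': π[33]=0 (border '')
j=34 s[j]='b': π[34]=1 (border 'b')
j=35 s[j]='a': k: 1→0; π[35]=0 (border '')
j=36 s[j]='b': π[36]=1 (border 'b')
j=37 s[j]='b': π[37]=2 (border 'bb')
j=38 s[j]='b': k: 2→1; π[38]=2 (border 'bb')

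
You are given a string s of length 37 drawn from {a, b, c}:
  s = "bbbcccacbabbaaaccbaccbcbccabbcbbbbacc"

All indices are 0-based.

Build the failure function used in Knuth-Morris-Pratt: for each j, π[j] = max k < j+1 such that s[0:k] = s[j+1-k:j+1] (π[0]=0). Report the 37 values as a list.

π[0] = 0
j=1 s[j]='b': π[1]=1 (border 'b')
j=2 s[j]='b': π[2]=2 (border 'bb')
j=3 s[j]='c': k: 2→1→0; π[3]=0 (border '')
j=4 s[j]='c': π[4]=0 (border '')
j=5 s[j]='c': π[5]=0 (border '')
j=6 s[j]='a': π[6]=0 (border '')
j=7 s[j]='c': π[7]=0 (border '')
j=8 s[j]='b': π[8]=1 (border 'b')
j=9 s[j]='a': k: 1→0; π[9]=0 (border '')
j=10 s[j]='b': π[10]=1 (border 'b')
j=11 s[j]='b': π[11]=2 (border 'bb')
j=12 s[j]='a': k: 2→1→0; π[12]=0 (border '')
j=13 s[j]='a': π[13]=0 (border '')
j=14 s[j]='a': π[14]=0 (border '')
j=15 s[j]='c': π[15]=0 (border '')
j=16 s[j]='c': π[16]=0 (border '')
j=17 s[j]='b': π[17]=1 (border 'b')
j=18 s[j]='a': k: 1→0; π[18]=0 (border '')
j=19 s[j]='c': π[19]=0 (border '')
j=20 s[j]='c': π[20]=0 (border '')
j=21 s[j]='b': π[21]=1 (border 'b')
j=22 s[j]='c': k: 1→0; π[22]=0 (border '')
j=23 s[j]='b': π[23]=1 (border 'b')
j=24 s[j]='c': k: 1→0; π[24]=0 (border '')
j=25 s[j]='c': π[25]=0 (border '')
j=26 s[j]='a': π[26]=0 (border '')
j=27 s[j]='b': π[27]=1 (border 'b')
j=28 s[j]='b': π[28]=2 (border 'bb')
j=29 s[j]='c': k: 2→1→0; π[29]=0 (border '')
j=30 s[j]='b': π[30]=1 (border 'b')
j=31 s[j]='b': π[31]=2 (border 'bb')
j=32 s[j]='b': π[32]=3 (border 'bbb')
j=33 s[j]='b': k: 3→2; π[33]=3 (border 'bbb')
j=34 s[j]='a': k: 3→2→1→0; π[34]=0 (border '')
j=35 s[j]='c': π[35]=0 (border '')
j=36 s[j]='c': π[36]=0 (border '')

[0, 1, 2, 0, 0, 0, 0, 0, 1, 0, 1, 2, 0, 0, 0, 0, 0, 1, 0, 0, 0, 1, 0, 1, 0, 0, 0, 1, 2, 0, 1, 2, 3, 3, 0, 0, 0]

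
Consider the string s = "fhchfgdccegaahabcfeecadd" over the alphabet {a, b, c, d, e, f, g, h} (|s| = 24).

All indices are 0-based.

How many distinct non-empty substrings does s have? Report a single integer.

rank→(start, suffix):
  0 → (11, 'aahabcfeecadd')
  1 → (14, 'abcfeecadd')
  2 → (21, 'add')
  3 → (12, 'ahabcfeecadd')
  4 → (15, 'bcfeecadd')
  5 → (20, 'cadd')
  6 → (7, 'ccegaahabcfeecadd')
  7 → (8, 'cegaahabcfeecadd')
  8 → (16, 'cfeecadd')
  9 → (2, 'chfgdccegaahabcfeecadd')
  10 → (23, 'd')
  11 → (6, 'dccegaahabcfeecadd')
  12 → (22, 'dd')
  13 → (19, 'ecadd')
  14 → (18, 'eecadd')
  15 → (9, 'egaahabcfeecadd')
  16 → (17, 'feecadd')
  17 → (4, 'fgdccegaahabcfeecadd')
  18 → (0, 'fhchfgdccegaahabcfeecadd')
  19 → (10, 'gaahabcfeecadd')
  20 → (5, 'gdccegaahabcfeecadd')
  21 → (13, 'habcfeecadd')
  22 → (1, 'hchfgdccegaahabcfeecadd')
  23 → (3, 'hfgdccegaahabcfeecadd')

SA = [11, 14, 21, 12, 15, 20, 7, 8, 16, 2, 23, 6, 22, 19, 18, 9, 17, 4, 0, 10, 5, 13, 1, 3]
[i] adj suffixes → lcp
  [1] 11/14 → 1 ('a')
  [2] 14/21 → 1 ('a')
  [3] 21/12 → 1 ('a')
  [4] 12/15 → 0 ('')
  [5] 15/20 → 0 ('')
  [6] 20/7 → 1 ('c')
  [7] 7/8 → 1 ('c')
  [8] 8/16 → 1 ('c')
  [9] 16/2 → 1 ('c')
  [10] 2/23 → 0 ('')
  [11] 23/6 → 1 ('d')
  [12] 6/22 → 1 ('d')
  [13] 22/19 → 0 ('')
  [14] 19/18 → 1 ('e')
  [15] 18/9 → 1 ('e')
  [16] 9/17 → 0 ('')
  [17] 17/4 → 1 ('f')
  [18] 4/0 → 1 ('f')
  [19] 0/10 → 0 ('')
  [20] 10/5 → 1 ('g')
  [21] 5/13 → 0 ('')
  [22] 13/1 → 1 ('h')
  [23] 1/3 → 1 ('h')

n(n+1)/2 = 24·25/2 = 300
Σ LCP = 0 + 1 + 1 + 1 + 0 + 0 + 1 + 1 + 1 + 1 + 0 + 1 + 1 + 0 + 1 + 1 + 0 + 1 + 1 + 0 + 1 + 0 + 1 + 1 = 16
distinct = 300 − 16 = 284

284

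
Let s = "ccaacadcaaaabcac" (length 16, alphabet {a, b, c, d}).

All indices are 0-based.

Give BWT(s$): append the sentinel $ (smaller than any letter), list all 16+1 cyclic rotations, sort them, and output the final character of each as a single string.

ccaacacacaadcba$a

rank  rotation           last
    0  $ccaacadcaaaabcac  c
    1  aaaabcac$ccaacadc  c
    2  aaabcac$ccaacadca  a
    3  aabcac$ccaacadcaa  a
    4  aacadcaaaabcac$cc  c
    5  abcac$ccaacadcaaa  a
    6  ac$ccaacadcaaaabc  c
    7  acadcaaaabcac$cca  a
    8  adcaaaabcac$ccaac  c
    9  bcac$ccaacadcaaaa  a
   10  c$ccaacadcaaaabca  a
   11  caaaabcac$ccaacad  d
   12  caacadcaaaabcac$c  c
   13  cac$ccaacadcaaaab  b
   14  cadcaaaabcac$ccaa  a
   15  ccaacadcaaaabcac$  $
   16  dcaaaabcac$ccaaca  a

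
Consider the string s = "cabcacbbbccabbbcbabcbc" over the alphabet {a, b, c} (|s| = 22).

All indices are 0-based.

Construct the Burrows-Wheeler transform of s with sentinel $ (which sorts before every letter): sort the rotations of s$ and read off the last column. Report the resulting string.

rank  rotation                 last
    0  $cabcacbbbccabbbcbabcbc  c
    1  abbbcbabcbc$cabcacbbbcc  c
    2  abcacbbbccabbbcbabcbc$c  c
    3  abcbc$cabcacbbbccabbbcb  b
    4  acbbbccabbbcbabcbc$cabc  c
    5  babcbc$cabcacbbbccabbbc  c
    6  bbbcbabcbc$cabcacbbbcca  a
    7  bbbccabbbcbabcbc$cabcac  c
    8  bbcbabcbc$cabcacbbbccab  b
    9  bbccabbbcbabcbc$cabcacb  b
   10  bc$cabcacbbbccabbbcbabc  c
   11  bcacbbbccabbbcbabcbc$ca  a
   12  bcbabcbc$cabcacbbbccabb  b
   13  bcbc$cabcacbbbccabbbcba  a
   14  bccabbbcbabcbc$cabcacbb  b
   15  c$cabcacbbbccabbbcbabcb  b
   16  cabbbcbabcbc$cabcacbbbc  c
   17  cabcacbbbccabbbcbabcbc$  $
   18  cacbbbccabbbcbabcbc$cab  b
   19  cbabcbc$cabcacbbbccabbb  b
   20  cbbbccabbbcbabcbc$cabca  a
   21  cbc$cabcacbbbccabbbcbab  b
   22  ccabbbcbabcbc$cabcacbbb  b

cccbccacbbcababbc$bbabb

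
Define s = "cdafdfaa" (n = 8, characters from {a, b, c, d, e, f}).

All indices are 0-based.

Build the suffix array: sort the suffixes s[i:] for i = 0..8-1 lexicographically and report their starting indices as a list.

sorted suffixes:
  #0 SA[0]=7  'a'
  #1 SA[1]=6  'aa'
  #2 SA[2]=2  'afdfaa'
  #3 SA[3]=0  'cdafdfaa'
  #4 SA[4]=1  'dafdfaa'
  #5 SA[5]=4  'dfaa'
  #6 SA[6]=5  'faa'
  #7 SA[7]=3  'fdfaa'

[7, 6, 2, 0, 1, 4, 5, 3]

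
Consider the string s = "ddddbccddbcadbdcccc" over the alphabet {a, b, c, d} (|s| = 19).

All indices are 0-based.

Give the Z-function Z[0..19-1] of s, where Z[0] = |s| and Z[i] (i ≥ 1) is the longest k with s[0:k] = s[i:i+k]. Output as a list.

Z[0]=19
i=1: outside box; Z[1]=3 scan→box=[1,4)
i=2: min(r-i=2, Z[1]=3)=2; Z[2]=2
i=3: min(r-i=1, Z[2]=2)=1; Z[3]=1
i=4: outside box; Z[4]=0
i=5: outside box; Z[5]=0
i=6: outside box; Z[6]=0
i=7: outside box; Z[7]=2 scan→box=[7,9)
i=8: min(r-i=1, Z[1]=3)=1; Z[8]=1
i=9: outside box; Z[9]=0
i=10: outside box; Z[10]=0
i=11: outside box; Z[11]=0
i=12: outside box; Z[12]=1 scan→box=[12,13)
i=13: outside box; Z[13]=0
i=14: outside box; Z[14]=1 scan→box=[14,15)
i=15: outside box; Z[15]=0
i=16: outside box; Z[16]=0
i=17: outside box; Z[17]=0
i=18: outside box; Z[18]=0

[19, 3, 2, 1, 0, 0, 0, 2, 1, 0, 0, 0, 1, 0, 1, 0, 0, 0, 0]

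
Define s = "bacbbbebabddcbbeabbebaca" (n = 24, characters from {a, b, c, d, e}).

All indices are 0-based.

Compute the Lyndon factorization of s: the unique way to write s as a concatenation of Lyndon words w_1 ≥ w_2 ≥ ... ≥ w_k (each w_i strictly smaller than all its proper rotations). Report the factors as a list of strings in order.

emit factor 1: 'b' (i=0, period=1)
emit factor 2: 'acbbbeb' (i=1, period=7)
emit factor 3: 'abddcbbe' (i=8, period=8)
emit factor 4: 'abbebac' (i=16, period=7)
emit factor 5: 'a' (i=23, period=1)

["b", "acbbbeb", "abddcbbe", "abbebac", "a"]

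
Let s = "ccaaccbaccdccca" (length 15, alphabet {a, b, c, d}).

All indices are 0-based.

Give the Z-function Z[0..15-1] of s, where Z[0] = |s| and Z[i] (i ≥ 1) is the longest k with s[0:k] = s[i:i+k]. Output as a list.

Z[0]=15
i=1: i≥r, start 0; Z[1]=1 extend→box=[1,2)
i=2: i≥r, start 0; Z[2]=0
i=3: i≥r, start 0; Z[3]=0
i=4: i≥r, start 0; Z[4]=2 extend→box=[4,6)
i=5: min(r-i=1, Z[1]=1)=1; Z[5]=1
i=6: i≥r, start 0; Z[6]=0
i=7: i≥r, start 0; Z[7]=0
i=8: i≥r, start 0; Z[8]=2 extend→box=[8,10)
i=9: min(r-i=1, Z[1]=1)=1; Z[9]=1
i=10: i≥r, start 0; Z[10]=0
i=11: i≥r, start 0; Z[11]=2 extend→box=[11,13)
i=12: min(r-i=1, Z[1]=1)=1; Z[12]=3 extend→box=[12,15)
i=13: min(r-i=2, Z[1]=1)=1; Z[13]=1
i=14: min(r-i=1, Z[2]=0)=0; Z[14]=0

[15, 1, 0, 0, 2, 1, 0, 0, 2, 1, 0, 2, 3, 1, 0]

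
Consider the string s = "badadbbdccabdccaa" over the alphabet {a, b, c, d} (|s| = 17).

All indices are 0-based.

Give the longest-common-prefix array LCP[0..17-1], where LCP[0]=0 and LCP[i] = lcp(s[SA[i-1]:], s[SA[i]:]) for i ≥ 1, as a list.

sorted suffixes:
  #0 SA[0]=16  'a'
  #1 SA[1]=15  'aa'
  #2 SA[2]=10  'abdccaa'
  #3 SA[3]=1  'adadbbdccabdccaa'
  #4 SA[4]=3  'adbbdccabdccaa'
  #5 SA[5]=0  'badadbbdccabdccaa'
  #6 SA[6]=5  'bbdccabdccaa'
  #7 SA[7]=11  'bdccaa'
  #8 SA[8]=6  'bdccabdccaa'
  #9 SA[9]=14  'caa'
  #10 SA[10]=9  'cabdccaa'
  #11 SA[11]=13  'ccaa'
  #12 SA[12]=8  'ccabdccaa'
  #13 SA[13]=2  'dadbbdccabdccaa'
  #14 SA[14]=4  'dbbdccabdccaa'
  #15 SA[15]=12  'dccaa'
  #16 SA[16]=7  'dccabdccaa'

SA = [16, 15, 10, 1, 3, 0, 5, 11, 6, 14, 9, 13, 8, 2, 4, 12, 7]
rank  pair      lcp
   1  s[16:],s[15:]  1  'a'
   2  s[15:],s[10:]  1  'a'
   3  s[10:],s[1:]  1  'a'
   4  s[1:],s[3:]  2  'ad'
   5  s[3:],s[0:]  0  ''
   6  s[0:],s[5:]  1  'b'
   7  s[5:],s[11:]  1  'b'
   8  s[11:],s[6:]  5  'bdcca'
   9  s[6:],s[14:]  0  ''
  10  s[14:],s[9:]  2  'ca'
  11  s[9:],s[13:]  1  'c'
  12  s[13:],s[8:]  3  'cca'
  13  s[8:],s[2:]  0  ''
  14  s[2:],s[4:]  1  'd'
  15  s[4:],s[12:]  1  'd'
  16  s[12:],s[7:]  4  'dcca'

[0, 1, 1, 1, 2, 0, 1, 1, 5, 0, 2, 1, 3, 0, 1, 1, 4]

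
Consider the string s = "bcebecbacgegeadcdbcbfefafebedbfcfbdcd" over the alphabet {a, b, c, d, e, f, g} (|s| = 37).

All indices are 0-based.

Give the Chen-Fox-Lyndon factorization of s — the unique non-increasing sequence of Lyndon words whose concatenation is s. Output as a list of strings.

emit factor 1: 'bcebec' (i=0, period=6)
emit factor 2: 'b' (i=6, period=1)
emit factor 3: 'acgegeadcdbcbfefafebedbfcfbdcd' (i=7, period=30)

["bcebec", "b", "acgegeadcdbcbfefafebedbfcfbdcd"]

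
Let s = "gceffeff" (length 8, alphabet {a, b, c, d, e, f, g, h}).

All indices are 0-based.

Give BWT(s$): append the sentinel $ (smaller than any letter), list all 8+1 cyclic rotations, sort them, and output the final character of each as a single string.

fgfcffee$

rank  rotation   last
    0  $gceffeff  f
    1  ceffeff$g  g
    2  eff$gceff  f
    3  effeff$gc  c
    4  f$gceffef  f
    5  feff$gcef  f
    6  ff$gceffe  e
    7  ffeff$gce  e
    8  gceffeff$  $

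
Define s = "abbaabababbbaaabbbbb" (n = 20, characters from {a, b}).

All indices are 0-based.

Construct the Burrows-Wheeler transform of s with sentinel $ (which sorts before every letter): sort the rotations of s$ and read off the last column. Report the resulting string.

bbbaab$babbbaabbababa

rank  rotation               last
    0  $abbaabababbbaaabbbbb  b
    1  aaabbbbb$abbaabababbb  b
    2  aabababbbaaabbbbb$abb  b
    3  aabbbbb$abbaabababbba  a
    4  abababbbaaabbbbb$abba  a
    5  ababbbaaabbbbb$abbaab  b
    6  abbaabababbbaaabbbbb$  $
    7  abbbaaabbbbb$abbaabab  b
    8  abbbbb$abbaabababbbaa  a
    9  b$abbaabababbbaaabbbb  b
   10  baaabbbbb$abbaabababb  b
   11  baabababbbaaabbbbb$ab  b
   12  bababbbaaabbbbb$abbaa  a
   13  babbbaaabbbbb$abbaaba  a
   14  bb$abbaabababbbaaabbb  b
   15  bbaaabbbbb$abbaababab  b
   16  bbaabababbbaaabbbbb$a  a
   17  bbb$abbaabababbbaaabb  b
   18  bbbaaabbbbb$abbaababa  a
   19  bbbb$abbaabababbbaaab  b
   20  bbbbb$abbaabababbbaaa  a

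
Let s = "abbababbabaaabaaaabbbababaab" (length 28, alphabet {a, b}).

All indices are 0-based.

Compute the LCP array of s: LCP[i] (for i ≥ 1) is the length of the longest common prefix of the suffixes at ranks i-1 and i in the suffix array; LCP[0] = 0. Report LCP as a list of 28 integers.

[0, 3, 4, 2, 3, 3, 1, 2, 5, 4, 3, 4, 2, 6, 3, 0, 1, 4, 3, 2, 5, 4, 5, 3, 1, 5, 6, 2]

sorted suffixes:
  #0 SA[0]=14  'aaaabbbababaab'
  #1 SA[1]=10  'aaabaaaabbbababaab'
  #2 SA[2]=15  'aaabbbababaab'
  #3 SA[3]=25  'aab'
  #4 SA[4]=11  'aabaaaabbbababaab'
  #5 SA[5]=16  'aabbbababaab'
  #6 SA[6]=26  'ab'
  #7 SA[7]=12  'abaaaabbbababaab'
  #8 SA[8]=8  'abaaabaaaabbbababaab'
  #9 SA[9]=23  'abaab'
  #10 SA[10]=21  'ababaab'
  #11 SA[11]=3  'ababbabaaabaaaabbbababaab'
  #12 SA[12]=5  'abbabaaabaaaabbbababaab'
  #13 SA[13]=0  'abbababbabaaabaaaabbbababaab'
  #14 SA[14]=17  'abbbababaab'
  #15 SA[15]=27  'b'
  #16 SA[16]=13  'baaaabbbababaab'
  #17 SA[17]=9  'baaabaaaabbbababaab'
  #18 SA[18]=24  'baab'
  #19 SA[19]=7  'babaaabaaaabbbababaab'
  #20 SA[20]=22  'babaab'
  #21 SA[21]=20  'bababaab'
  #22 SA[22]=2  'bababbabaaabaaaabbbababaab'
  #23 SA[23]=4  'babbabaaabaaaabbbababaab'
  #24 SA[24]=6  'bbabaaabaaaabbbababaab'
  #25 SA[25]=19  'bbababaab'
  #26 SA[26]=1  'bbababbabaaabaaaabbbababaab'
  #27 SA[27]=18  'bbbababaab'

SA = [14, 10, 15, 25, 11, 16, 26, 12, 8, 23, 21, 3, 5, 0, 17, 27, 13, 9, 24, 7, 22, 20, 2, 4, 6, 19, 1, 18]
i: (SA[i-1],SA[i]) lcp shared
  1: (14,10) 3 'aaa'
  2: (10,15) 4 'aaab'
  3: (15,25) 2 'aa'
  4: (25,11) 3 'aab'
  5: (11,16) 3 'aab'
  6: (16,26) 1 'a'
  7: (26,12) 2 'ab'
  8: (12,8) 5 'abaaa'
  9: (8,23) 4 'abaa'
  10: (23,21) 3 'aba'
  11: (21,3) 4 'abab'
  12: (3,5) 2 'ab'
  13: (5,0) 6 'abbaba'
  14: (0,17) 3 'abb'
  15: (17,27) 0 ''
  16: (27,13) 1 'b'
  17: (13,9) 4 'baaa'
  18: (9,24) 3 'baa'
  19: (24,7) 2 'ba'
  20: (7,22) 5 'babaa'
  21: (22,20) 4 'baba'
  22: (20,2) 5 'babab'
  23: (2,4) 3 'bab'
  24: (4,6) 1 'b'
  25: (6,19) 5 'bbaba'
  26: (19,1) 6 'bbabab'
  27: (1,18) 2 'bb'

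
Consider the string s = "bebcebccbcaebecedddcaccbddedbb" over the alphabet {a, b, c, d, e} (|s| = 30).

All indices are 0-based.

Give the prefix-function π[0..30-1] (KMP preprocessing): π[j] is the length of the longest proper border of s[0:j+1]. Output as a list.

[0, 0, 1, 0, 0, 1, 0, 0, 1, 0, 0, 0, 1, 2, 0, 0, 0, 0, 0, 0, 0, 0, 0, 1, 0, 0, 0, 0, 1, 1]

π[0] = 0
j=1 s[j]='e': π[1]=0 (border '')
j=2 s[j]='b': π[2]=1 (border 'b')
j=3 s[j]='c': k: 1→0; π[3]=0 (border '')
j=4 s[j]='e': π[4]=0 (border '')
j=5 s[j]='b': π[5]=1 (border 'b')
j=6 s[j]='c': k: 1→0; π[6]=0 (border '')
j=7 s[j]='c': π[7]=0 (border '')
j=8 s[j]='b': π[8]=1 (border 'b')
j=9 s[j]='c': k: 1→0; π[9]=0 (border '')
j=10 s[j]='a': π[10]=0 (border '')
j=11 s[j]='e': π[11]=0 (border '')
j=12 s[j]='b': π[12]=1 (border 'b')
j=13 s[j]='e': π[13]=2 (border 'be')
j=14 s[j]='c': k: 2→0; π[14]=0 (border '')
j=15 s[j]='e': π[15]=0 (border '')
j=16 s[j]='d': π[16]=0 (border '')
j=17 s[j]='d': π[17]=0 (border '')
j=18 s[j]='d': π[18]=0 (border '')
j=19 s[j]='c': π[19]=0 (border '')
j=20 s[j]='a': π[20]=0 (border '')
j=21 s[j]='c': π[21]=0 (border '')
j=22 s[j]='c': π[22]=0 (border '')
j=23 s[j]='b': π[23]=1 (border 'b')
j=24 s[j]='d': k: 1→0; π[24]=0 (border '')
j=25 s[j]='d': π[25]=0 (border '')
j=26 s[j]='e': π[26]=0 (border '')
j=27 s[j]='d': π[27]=0 (border '')
j=28 s[j]='b': π[28]=1 (border 'b')
j=29 s[j]='b': k: 1→0; π[29]=1 (border 'b')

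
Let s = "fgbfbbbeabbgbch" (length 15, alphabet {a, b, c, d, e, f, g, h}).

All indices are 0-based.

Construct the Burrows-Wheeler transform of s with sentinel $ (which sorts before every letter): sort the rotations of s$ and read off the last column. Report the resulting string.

hefbagbgbbbb$bfc

rank  rotation          last
    0  $fgbfbbbeabbgbch  h
    1  abbgbch$fgbfbbbe  e
    2  bbbeabbgbch$fgbf  f
    3  bbeabbgbch$fgbfb  b
    4  bbgbch$fgbfbbbea  a
    5  bch$fgbfbbbeabbg  g
    6  beabbgbch$fgbfbb  b
    7  bfbbbeabbgbch$fg  g
    8  bgbch$fgbfbbbeab  b
    9  ch$fgbfbbbeabbgb  b
   10  eabbgbch$fgbfbbb  b
   11  fbbbeabbgbch$fgb  b
   12  fgbfbbbeabbgbch$  $
   13  gbch$fgbfbbbeabb  b
   14  gbfbbbeabbgbch$f  f
   15  h$fgbfbbbeabbgbc  c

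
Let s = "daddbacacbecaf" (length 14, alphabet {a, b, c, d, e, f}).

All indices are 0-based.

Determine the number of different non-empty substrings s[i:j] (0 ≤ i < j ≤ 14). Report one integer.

95

sorted suffixes:
  #0 SA[0]=5  'acacbecaf'
  #1 SA[1]=7  'acbecaf'
  #2 SA[2]=1  'addbacacbecaf'
  #3 SA[3]=12  'af'
  #4 SA[4]=4  'bacacbecaf'
  #5 SA[5]=9  'becaf'
  #6 SA[6]=6  'cacbecaf'
  #7 SA[7]=11  'caf'
  #8 SA[8]=8  'cbecaf'
  #9 SA[9]=0  'daddbacacbecaf'
  #10 SA[10]=3  'dbacacbecaf'
  #11 SA[11]=2  'ddbacacbecaf'
  #12 SA[12]=10  'ecaf'
  #13 SA[13]=13  'f'

SA = [5, 7, 1, 12, 4, 9, 6, 11, 8, 0, 3, 2, 10, 13]
rank  pair      lcp
   1  s[5:],s[7:]  2  'ac'
   2  s[7:],s[1:]  1  'a'
   3  s[1:],s[12:]  1  'a'
   4  s[12:],s[4:]  0  ''
   5  s[4:],s[9:]  1  'b'
   6  s[9:],s[6:]  0  ''
   7  s[6:],s[11:]  2  'ca'
   8  s[11:],s[8:]  1  'c'
   9  s[8:],s[0:]  0  ''
  10  s[0:],s[3:]  1  'd'
  11  s[3:],s[2:]  1  'd'
  12  s[2:],s[10:]  0  ''
  13  s[10:],s[13:]  0  ''

n(n+1)/2 = 14·15/2 = 105
Σ LCP = 0 + 2 + 1 + 1 + 0 + 1 + 0 + 2 + 1 + 0 + 1 + 1 + 0 + 0 = 10
distinct = 105 − 10 = 95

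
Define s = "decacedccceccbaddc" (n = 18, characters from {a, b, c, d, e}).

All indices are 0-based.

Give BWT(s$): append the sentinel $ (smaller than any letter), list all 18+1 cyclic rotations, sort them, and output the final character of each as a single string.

rank  rotation             last
    0  $decacedccceccbaddc  c
    1  acedccceccbaddc$dec  c
    2  addc$decacedccceccb  b
    3  baddc$decacedcccecc  c
    4  c$decacedccceccbadd  d
    5  cacedccceccbaddc$de  e
    6  cbaddc$decacedcccec  c
    7  ccbaddc$decacedccce  e
    8  ccceccbaddc$decaced  d
    9  cceccbaddc$decacedc  c
   10  ceccbaddc$decacedcc  c
   11  cedccceccbaddc$deca  a
   12  dc$decacedccceccbad  d
   13  dccceccbaddc$decace  e
   14  ddc$decacedccceccba  a
   15  decacedccceccbaddc$  $
   16  ecacedccceccbaddc$d  d
   17  eccbaddc$decacedccc  c
   18  edccceccbaddc$decac  c

ccbcdecedccadea$dcc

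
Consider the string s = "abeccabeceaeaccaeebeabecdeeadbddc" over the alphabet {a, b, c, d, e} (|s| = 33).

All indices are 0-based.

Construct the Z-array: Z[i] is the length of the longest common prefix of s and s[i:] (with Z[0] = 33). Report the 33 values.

Z[0]=33
i=1: fresh scan; Z[1]=0
i=2: fresh scan; Z[2]=0
i=3: fresh scan; Z[3]=0
i=4: fresh scan; Z[4]=0
i=5: fresh scan; Z[5]=4 extend→box=[5,9)
i=6: min(r-i=3, Z[1]=0)=0; Z[6]=0
i=7: min(r-i=2, Z[2]=0)=0; Z[7]=0
i=8: min(r-i=1, Z[3]=0)=0; Z[8]=0
i=9: fresh scan; Z[9]=0
i=10: fresh scan; Z[10]=1 extend→box=[10,11)
i=11: fresh scan; Z[11]=0
i=12: fresh scan; Z[12]=1 extend→box=[12,13)
i=13: fresh scan; Z[13]=0
i=14: fresh scan; Z[14]=0
i=15: fresh scan; Z[15]=1 extend→box=[15,16)
i=16: fresh scan; Z[16]=0
i=17: fresh scan; Z[17]=0
i=18: fresh scan; Z[18]=0
i=19: fresh scan; Z[19]=0
i=20: fresh scan; Z[20]=4 extend→box=[20,24)
i=21: min(r-i=3, Z[1]=0)=0; Z[21]=0
i=22: min(r-i=2, Z[2]=0)=0; Z[22]=0
i=23: min(r-i=1, Z[3]=0)=0; Z[23]=0
i=24: fresh scan; Z[24]=0
i=25: fresh scan; Z[25]=0
i=26: fresh scan; Z[26]=0
i=27: fresh scan; Z[27]=1 extend→box=[27,28)
i=28: fresh scan; Z[28]=0
i=29: fresh scan; Z[29]=0
i=30: fresh scan; Z[30]=0
i=31: fresh scan; Z[31]=0
i=32: fresh scan; Z[32]=0

[33, 0, 0, 0, 0, 4, 0, 0, 0, 0, 1, 0, 1, 0, 0, 1, 0, 0, 0, 0, 4, 0, 0, 0, 0, 0, 0, 1, 0, 0, 0, 0, 0]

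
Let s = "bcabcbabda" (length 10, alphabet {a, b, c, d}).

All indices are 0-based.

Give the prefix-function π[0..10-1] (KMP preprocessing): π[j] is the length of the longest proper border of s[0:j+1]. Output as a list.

π[0] = 0
j=1 s[j]='c': π[1]=0 (border '')
j=2 s[j]='a': π[2]=0 (border '')
j=3 s[j]='b': π[3]=1 (border 'b')
j=4 s[j]='c': π[4]=2 (border 'bc')
j=5 s[j]='b': k: 2→0; π[5]=1 (border 'b')
j=6 s[j]='a': k: 1→0; π[6]=0 (border '')
j=7 s[j]='b': π[7]=1 (border 'b')
j=8 s[j]='d': k: 1→0; π[8]=0 (border '')
j=9 s[j]='a': π[9]=0 (border '')

[0, 0, 0, 1, 2, 1, 0, 1, 0, 0]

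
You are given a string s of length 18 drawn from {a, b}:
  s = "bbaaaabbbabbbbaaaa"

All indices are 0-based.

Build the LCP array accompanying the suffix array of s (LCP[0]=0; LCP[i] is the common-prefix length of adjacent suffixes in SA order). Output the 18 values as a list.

[0, 1, 2, 3, 4, 3, 2, 1, 4, 0, 5, 2, 1, 6, 3, 2, 4, 3]

rank→(start, suffix):
  0 → (17, 'a')
  1 → (16, 'aa')
  2 → (15, 'aaa')
  3 → (14, 'aaaa')
  4 → (2, 'aaaabbbabbbbaaaa')
  5 → (3, 'aaabbbabbbbaaaa')
  6 → (4, 'aabbbabbbbaaaa')
  7 → (5, 'abbbabbbbaaaa')
  8 → (9, 'abbbbaaaa')
  9 → (13, 'baaaa')
  10 → (1, 'baaaabbbabbbbaaaa')
  11 → (8, 'babbbbaaaa')
  12 → (12, 'bbaaaa')
  13 → (0, 'bbaaaabbbabbbbaaaa')
  14 → (7, 'bbabbbbaaaa')
  15 → (11, 'bbbaaaa')
  16 → (6, 'bbbabbbbaaaa')
  17 → (10, 'bbbbaaaa')

SA = [17, 16, 15, 14, 2, 3, 4, 5, 9, 13, 1, 8, 12, 0, 7, 11, 6, 10]
[i] adj suffixes → lcp
  [1] 17/16 → 1 ('a')
  [2] 16/15 → 2 ('aa')
  [3] 15/14 → 3 ('aaa')
  [4] 14/2 → 4 ('aaaa')
  [5] 2/3 → 3 ('aaa')
  [6] 3/4 → 2 ('aa')
  [7] 4/5 → 1 ('a')
  [8] 5/9 → 4 ('abbb')
  [9] 9/13 → 0 ('')
  [10] 13/1 → 5 ('baaaa')
  [11] 1/8 → 2 ('ba')
  [12] 8/12 → 1 ('b')
  [13] 12/0 → 6 ('bbaaaa')
  [14] 0/7 → 3 ('bba')
  [15] 7/11 → 2 ('bb')
  [16] 11/6 → 4 ('bbba')
  [17] 6/10 → 3 ('bbb')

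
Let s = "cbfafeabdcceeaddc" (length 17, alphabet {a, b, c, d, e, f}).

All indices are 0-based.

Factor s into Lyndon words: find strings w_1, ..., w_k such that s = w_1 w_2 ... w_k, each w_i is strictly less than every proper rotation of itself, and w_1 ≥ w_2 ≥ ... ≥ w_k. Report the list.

["c", "bf", "afe", "abdcceeaddc"]

emit factor 1: 'c' (i=0, period=1)
emit factor 2: 'bf' (i=1, period=2)
emit factor 3: 'afe' (i=3, period=3)
emit factor 4: 'abdcceeaddc' (i=6, period=11)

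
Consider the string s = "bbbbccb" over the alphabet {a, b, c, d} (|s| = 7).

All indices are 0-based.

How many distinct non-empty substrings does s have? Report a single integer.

rank→(start, suffix):
  0 → (6, 'b')
  1 → (0, 'bbbbccb')
  2 → (1, 'bbbccb')
  3 → (2, 'bbccb')
  4 → (3, 'bccb')
  5 → (5, 'cb')
  6 → (4, 'ccb')

SA = [6, 0, 1, 2, 3, 5, 4]
rank  pair      lcp
   1  s[6:],s[0:]  1  'b'
   2  s[0:],s[1:]  3  'bbb'
   3  s[1:],s[2:]  2  'bb'
   4  s[2:],s[3:]  1  'b'
   5  s[3:],s[5:]  0  ''
   6  s[5:],s[4:]  1  'c'

n(n+1)/2 = 7·8/2 = 28
Σ LCP = 0 + 1 + 3 + 2 + 1 + 0 + 1 = 8
distinct = 28 − 8 = 20

20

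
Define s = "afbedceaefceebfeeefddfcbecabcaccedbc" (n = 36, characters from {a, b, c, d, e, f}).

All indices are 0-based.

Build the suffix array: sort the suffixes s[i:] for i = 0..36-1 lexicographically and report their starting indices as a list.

rank | idx | suffix
   0 |  26 | abcaccedbc
   1 |  29 | accedbc
   2 |   7 | aefceebfeeefddfcbecabcaccedbc
   3 |   0 | afbedceaefceebfeeefddfcbecabcaccedbc
   4 |  34 | bc
   5 |  27 | bcaccedbc
   6 |  23 | becabcaccedbc
   7 |   2 | bedceaefceebfeeefddfcbecabcaccedbc
   8 |  13 | bfeeefddfcbecabcaccedbc
   9 |  35 | c
  10 |  25 | cabcaccedbc
  11 |  28 | caccedbc
  12 |  22 | cbecabcaccedbc
  13 |  30 | ccedbc
  14 |   5 | ceaefceebfeeefddfcbecabcaccedbc
  15 |  31 | cedbc
  16 |  10 | ceebfeeefddfcbecabcaccedbc
  17 |  33 | dbc
  18 |   4 | dceaefceebfeeefddfcbecabcaccedbc
  19 |  19 | ddfcbecabcaccedbc
  20 |  20 | dfcbecabcaccedbc
  21 |   6 | eaefceebfeeefddfcbecabcaccedbc
  22 |  12 | ebfeeefddfcbecabcaccedbc
  23 |  24 | ecabcaccedbc
  24 |  32 | edbc
  25 |   3 | edceaefceebfeeefddfcbecabcaccedbc
  26 |  11 | eebfeeefddfcbecabcaccedbc
  27 |  15 | eeefddfcbecabcaccedbc
  28 |  16 | eefddfcbecabcaccedbc
  29 |   8 | efceebfeeefddfcbecabcaccedbc
  30 |  17 | efddfcbecabcaccedbc
  31 |   1 | fbedceaefceebfeeefddfcbecabcaccedbc
  32 |  21 | fcbecabcaccedbc
  33 |   9 | fceebfeeefddfcbecabcaccedbc
  34 |  18 | fddfcbecabcaccedbc
  35 |  14 | feeefddfcbecabcaccedbc

[26, 29, 7, 0, 34, 27, 23, 2, 13, 35, 25, 28, 22, 30, 5, 31, 10, 33, 4, 19, 20, 6, 12, 24, 32, 3, 11, 15, 16, 8, 17, 1, 21, 9, 18, 14]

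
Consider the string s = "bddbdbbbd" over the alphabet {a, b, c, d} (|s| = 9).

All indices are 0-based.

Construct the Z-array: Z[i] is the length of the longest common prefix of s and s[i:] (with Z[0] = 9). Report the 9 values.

Z[0]=9
i=1: fresh scan; Z[1]=0
i=2: fresh scan; Z[2]=0
i=3: fresh scan; Z[3]=2 extend→box=[3,5)
i=4: min(r-i=1, Z[1]=0)=0; Z[4]=0
i=5: fresh scan; Z[5]=1 extend→box=[5,6)
i=6: fresh scan; Z[6]=1 extend→box=[6,7)
i=7: fresh scan; Z[7]=2 extend→box=[7,9)
i=8: min(r-i=1, Z[1]=0)=0; Z[8]=0

[9, 0, 0, 2, 0, 1, 1, 2, 0]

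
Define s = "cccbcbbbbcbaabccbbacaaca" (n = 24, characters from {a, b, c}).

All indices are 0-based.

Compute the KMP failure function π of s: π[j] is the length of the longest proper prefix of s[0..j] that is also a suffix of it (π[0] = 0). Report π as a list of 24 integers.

[0, 1, 2, 0, 1, 0, 0, 0, 0, 1, 0, 0, 0, 0, 1, 2, 0, 0, 0, 1, 0, 0, 1, 0]

π[0] = 0
j=1 s[j]='c': π[1]=1 (border 'c')
j=2 s[j]='c': π[2]=2 (border 'cc')
j=3 s[j]='b': k: 2→1→0; π[3]=0 (border '')
j=4 s[j]='c': π[4]=1 (border 'c')
j=5 s[j]='b': k: 1→0; π[5]=0 (border '')
j=6 s[j]='b': π[6]=0 (border '')
j=7 s[j]='b': π[7]=0 (border '')
j=8 s[j]='b': π[8]=0 (border '')
j=9 s[j]='c': π[9]=1 (border 'c')
j=10 s[j]='b': k: 1→0; π[10]=0 (border '')
j=11 s[j]='a': π[11]=0 (border '')
j=12 s[j]='a': π[12]=0 (border '')
j=13 s[j]='b': π[13]=0 (border '')
j=14 s[j]='c': π[14]=1 (border 'c')
j=15 s[j]='c': π[15]=2 (border 'cc')
j=16 s[j]='b': k: 2→1→0; π[16]=0 (border '')
j=17 s[j]='b': π[17]=0 (border '')
j=18 s[j]='a': π[18]=0 (border '')
j=19 s[j]='c': π[19]=1 (border 'c')
j=20 s[j]='a': k: 1→0; π[20]=0 (border '')
j=21 s[j]='a': π[21]=0 (border '')
j=22 s[j]='c': π[22]=1 (border 'c')
j=23 s[j]='a': k: 1→0; π[23]=0 (border '')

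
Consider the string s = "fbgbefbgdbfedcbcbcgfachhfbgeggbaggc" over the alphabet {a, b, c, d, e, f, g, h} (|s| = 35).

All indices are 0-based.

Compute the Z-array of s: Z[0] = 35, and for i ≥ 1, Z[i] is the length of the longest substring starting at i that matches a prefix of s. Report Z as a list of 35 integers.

Z[0]=35
i=1: outside box; Z[1]=0
i=2: outside box; Z[2]=0
i=3: outside box; Z[3]=0
i=4: outside box; Z[4]=0
i=5: outside box; Z[5]=3 scan→box=[5,8)
i=6: min(r-i=2, Z[1]=0)=0; Z[6]=0
i=7: min(r-i=1, Z[2]=0)=0; Z[7]=0
i=8: outside box; Z[8]=0
i=9: outside box; Z[9]=0
i=10: outside box; Z[10]=1 scan→box=[10,11)
i=11: outside box; Z[11]=0
i=12: outside box; Z[12]=0
i=13: outside box; Z[13]=0
i=14: outside box; Z[14]=0
i=15: outside box; Z[15]=0
i=16: outside box; Z[16]=0
i=17: outside box; Z[17]=0
i=18: outside box; Z[18]=0
i=19: outside box; Z[19]=1 scan→box=[19,20)
i=20: outside box; Z[20]=0
i=21: outside box; Z[21]=0
i=22: outside box; Z[22]=0
i=23: outside box; Z[23]=0
i=24: outside box; Z[24]=3 scan→box=[24,27)
i=25: min(r-i=2, Z[1]=0)=0; Z[25]=0
i=26: min(r-i=1, Z[2]=0)=0; Z[26]=0
i=27: outside box; Z[27]=0
i=28: outside box; Z[28]=0
i=29: outside box; Z[29]=0
i=30: outside box; Z[30]=0
i=31: outside box; Z[31]=0
i=32: outside box; Z[32]=0
i=33: outside box; Z[33]=0
i=34: outside box; Z[34]=0

[35, 0, 0, 0, 0, 3, 0, 0, 0, 0, 1, 0, 0, 0, 0, 0, 0, 0, 0, 1, 0, 0, 0, 0, 3, 0, 0, 0, 0, 0, 0, 0, 0, 0, 0]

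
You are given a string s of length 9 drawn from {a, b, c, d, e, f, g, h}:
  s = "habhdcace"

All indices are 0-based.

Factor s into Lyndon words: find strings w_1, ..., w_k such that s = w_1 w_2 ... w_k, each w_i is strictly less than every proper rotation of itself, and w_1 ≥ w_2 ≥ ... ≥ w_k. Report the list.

emit factor 1: 'h' (i=0, period=1)
emit factor 2: 'abhdcace' (i=1, period=8)

["h", "abhdcace"]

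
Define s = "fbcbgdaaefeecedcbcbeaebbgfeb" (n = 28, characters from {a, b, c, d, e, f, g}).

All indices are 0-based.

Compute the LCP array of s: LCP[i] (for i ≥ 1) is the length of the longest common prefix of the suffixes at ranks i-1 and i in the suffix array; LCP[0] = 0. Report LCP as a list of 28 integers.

rank→(start, suffix):
  0 → (6, 'aaefeecedcbcbeaebbgfeb')
  1 → (20, 'aebbgfeb')
  2 → (7, 'aefeecedcbcbeaebbgfeb')
  3 → (27, 'b')
  4 → (22, 'bbgfeb')
  5 → (16, 'bcbeaebbgfeb')
  6 → (1, 'bcbgdaaefeecedcbcbeaebbgfeb')
  7 → (18, 'beaebbgfeb')
  8 → (3, 'bgdaaefeecedcbcbeaebbgfeb')
  9 → (23, 'bgfeb')
  10 → (15, 'cbcbeaebbgfeb')
  11 → (17, 'cbeaebbgfeb')
  12 → (2, 'cbgdaaefeecedcbcbeaebbgfeb')
  13 → (12, 'cedcbcbeaebbgfeb')
  14 → (5, 'daaefeecedcbcbeaebbgfeb')
  15 → (14, 'dcbcbeaebbgfeb')
  16 → (19, 'eaebbgfeb')
  17 → (26, 'eb')
  18 → (21, 'ebbgfeb')
  19 → (11, 'ecedcbcbeaebbgfeb')
  20 → (13, 'edcbcbeaebbgfeb')
  21 → (10, 'eecedcbcbeaebbgfeb')
  22 → (8, 'efeecedcbcbeaebbgfeb')
  23 → (0, 'fbcbgdaaefeecedcbcbeaebbgfeb')
  24 → (25, 'feb')
  25 → (9, 'feecedcbcbeaebbgfeb')
  26 → (4, 'gdaaefeecedcbcbeaebbgfeb')
  27 → (24, 'gfeb')

SA = [6, 20, 7, 27, 22, 16, 1, 18, 3, 23, 15, 17, 2, 12, 5, 14, 19, 26, 21, 11, 13, 10, 8, 0, 25, 9, 4, 24]
rank  pair      lcp
   1  s[6:],s[20:]  1  'a'
   2  s[20:],s[7:]  2  'ae'
   3  s[7:],s[27:]  0  ''
   4  s[27:],s[22:]  1  'b'
   5  s[22:],s[16:]  1  'b'
   6  s[16:],s[1:]  3  'bcb'
   7  s[1:],s[18:]  1  'b'
   8  s[18:],s[3:]  1  'b'
   9  s[3:],s[23:]  2  'bg'
  10  s[23:],s[15:]  0  ''
  11  s[15:],s[17:]  2  'cb'
  12  s[17:],s[2:]  2  'cb'
  13  s[2:],s[12:]  1  'c'
  14  s[12:],s[5:]  0  ''
  15  s[5:],s[14:]  1  'd'
  16  s[14:],s[19:]  0  ''
  17  s[19:],s[26:]  1  'e'
  18  s[26:],s[21:]  2  'eb'
  19  s[21:],s[11:]  1  'e'
  20  s[11:],s[13:]  1  'e'
  21  s[13:],s[10:]  1  'e'
  22  s[10:],s[8:]  1  'e'
  23  s[8:],s[0:]  0  ''
  24  s[0:],s[25:]  1  'f'
  25  s[25:],s[9:]  2  'fe'
  26  s[9:],s[4:]  0  ''
  27  s[4:],s[24:]  1  'g'

[0, 1, 2, 0, 1, 1, 3, 1, 1, 2, 0, 2, 2, 1, 0, 1, 0, 1, 2, 1, 1, 1, 1, 0, 1, 2, 0, 1]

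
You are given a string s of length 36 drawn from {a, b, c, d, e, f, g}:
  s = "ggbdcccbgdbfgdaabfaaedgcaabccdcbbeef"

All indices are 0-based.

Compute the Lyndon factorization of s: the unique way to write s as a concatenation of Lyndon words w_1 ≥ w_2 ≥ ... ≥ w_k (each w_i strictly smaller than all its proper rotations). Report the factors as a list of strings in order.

emit factor 1: 'g' (i=0, period=1)
emit factor 2: 'g' (i=1, period=1)
emit factor 3: 'bdcccbgdbfgd' (i=2, period=12)
emit factor 4: 'aabfaaedgc' (i=14, period=10)
emit factor 5: 'aabccdcbbeef' (i=24, period=12)

["g", "g", "bdcccbgdbfgd", "aabfaaedgc", "aabccdcbbeef"]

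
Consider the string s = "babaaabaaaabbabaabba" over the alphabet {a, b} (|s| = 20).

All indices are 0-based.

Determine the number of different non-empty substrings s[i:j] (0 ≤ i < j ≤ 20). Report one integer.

156

sorted suffixes:
  #0 SA[0]=19  'a'
  #1 SA[1]=7  'aaaabbabaabba'
  #2 SA[2]=3  'aaabaaaabbabaabba'
  #3 SA[3]=8  'aaabbabaabba'
  #4 SA[4]=4  'aabaaaabbabaabba'
  #5 SA[5]=15  'aabba'
  #6 SA[6]=9  'aabbabaabba'
  #7 SA[7]=5  'abaaaabbabaabba'
  #8 SA[8]=1  'abaaabaaaabbabaabba'
  #9 SA[9]=13  'abaabba'
  #10 SA[10]=16  'abba'
  #11 SA[11]=10  'abbabaabba'
  #12 SA[12]=18  'ba'
  #13 SA[13]=6  'baaaabbabaabba'
  #14 SA[14]=2  'baaabaaaabbabaabba'
  #15 SA[15]=14  'baabba'
  #16 SA[16]=0  'babaaabaaaabbabaabba'
  #17 SA[17]=12  'babaabba'
  #18 SA[18]=17  'bba'
  #19 SA[19]=11  'bbabaabba'

SA = [19, 7, 3, 8, 4, 15, 9, 5, 1, 13, 16, 10, 18, 6, 2, 14, 0, 12, 17, 11]
rank  pair      lcp
   1  s[19:],s[7:]  1  'a'
   2  s[7:],s[3:]  3  'aaa'
   3  s[3:],s[8:]  4  'aaab'
   4  s[8:],s[4:]  2  'aa'
   5  s[4:],s[15:]  3  'aab'
   6  s[15:],s[9:]  5  'aabba'
   7  s[9:],s[5:]  1  'a'
   8  s[5:],s[1:]  5  'abaaa'
   9  s[1:],s[13:]  4  'abaa'
  10  s[13:],s[16:]  2  'ab'
  11  s[16:],s[10:]  4  'abba'
  12  s[10:],s[18:]  0  ''
  13  s[18:],s[6:]  2  'ba'
  14  s[6:],s[2:]  4  'baaa'
  15  s[2:],s[14:]  3  'baa'
  16  s[14:],s[0:]  2  'ba'
  17  s[0:],s[12:]  5  'babaa'
  18  s[12:],s[17:]  1  'b'
  19  s[17:],s[11:]  3  'bba'

n(n+1)/2 = 20·21/2 = 210
Σ LCP = 0 + 1 + 3 + 4 + 2 + 3 + 5 + 1 + 5 + 4 + 2 + 4 + 0 + 2 + 4 + 3 + 2 + 5 + 1 + 3 = 54
distinct = 210 − 54 = 156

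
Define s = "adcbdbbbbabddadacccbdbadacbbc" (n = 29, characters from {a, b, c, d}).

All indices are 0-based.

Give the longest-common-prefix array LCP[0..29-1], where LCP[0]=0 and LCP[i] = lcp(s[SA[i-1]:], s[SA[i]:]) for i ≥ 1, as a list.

[0, 1, 2, 1, 4, 2, 0, 2, 1, 2, 3, 2, 1, 1, 3, 2, 0, 1, 2, 4, 1, 2, 0, 3, 2, 1, 2, 1, 1]

rank | idx | suffix
   0 |   9 | abddadacccbdbadacbbc
   1 |  24 | acbbc
   2 |  15 | acccbdbadacbbc
   3 |  22 | adacbbc
   4 |  13 | adacccbdbadacbbc
   5 |   0 | adcbdbbbbabddadacccbdbadacbbc
   6 |   8 | babddadacccbdbadacbbc
   7 |  21 | badacbbc
   8 |   7 | bbabddadacccbdbadacbbc
   9 |   6 | bbbabddadacccbdbadacbbc
  10 |   5 | bbbbabddadacccbdbadacbbc
  11 |  26 | bbc
  12 |  27 | bc
  13 |  19 | bdbadacbbc
  14 |   3 | bdbbbbabddadacccbdbadacbbc
  15 |  10 | bddadacccbdbadacbbc
  16 |  28 | c
  17 |  25 | cbbc
  18 |  18 | cbdbadacbbc
  19 |   2 | cbdbbbbabddadacccbdbadacbbc
  20 |  17 | ccbdbadacbbc
  21 |  16 | cccbdbadacbbc
  22 |  23 | dacbbc
  23 |  14 | dacccbdbadacbbc
  24 |  12 | dadacccbdbadacbbc
  25 |  20 | dbadacbbc
  26 |   4 | dbbbbabddadacccbdbadacbbc
  27 |   1 | dcbdbbbbabddadacccbdbadacbbc
  28 |  11 | ddadacccbdbadacbbc

SA = [9, 24, 15, 22, 13, 0, 8, 21, 7, 6, 5, 26, 27, 19, 3, 10, 28, 25, 18, 2, 17, 16, 23, 14, 12, 20, 4, 1, 11]
rank  pair      lcp
   1  s[9:],s[24:]  1  'a'
   2  s[24:],s[15:]  2  'ac'
   3  s[15:],s[22:]  1  'a'
   4  s[22:],s[13:]  4  'adac'
   5  s[13:],s[0:]  2  'ad'
   6  s[0:],s[8:]  0  ''
   7  s[8:],s[21:]  2  'ba'
   8  s[21:],s[7:]  1  'b'
   9  s[7:],s[6:]  2  'bb'
  10  s[6:],s[5:]  3  'bbb'
  11  s[5:],s[26:]  2  'bb'
  12  s[26:],s[27:]  1  'b'
  13  s[27:],s[19:]  1  'b'
  14  s[19:],s[3:]  3  'bdb'
  15  s[3:],s[10:]  2  'bd'
  16  s[10:],s[28:]  0  ''
  17  s[28:],s[25:]  1  'c'
  18  s[25:],s[18:]  2  'cb'
  19  s[18:],s[2:]  4  'cbdb'
  20  s[2:],s[17:]  1  'c'
  21  s[17:],s[16:]  2  'cc'
  22  s[16:],s[23:]  0  ''
  23  s[23:],s[14:]  3  'dac'
  24  s[14:],s[12:]  2  'da'
  25  s[12:],s[20:]  1  'd'
  26  s[20:],s[4:]  2  'db'
  27  s[4:],s[1:]  1  'd'
  28  s[1:],s[11:]  1  'd'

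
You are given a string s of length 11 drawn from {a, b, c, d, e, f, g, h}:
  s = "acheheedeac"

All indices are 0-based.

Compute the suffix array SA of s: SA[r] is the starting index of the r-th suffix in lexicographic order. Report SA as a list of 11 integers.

sorted suffixes:
  #0 SA[0]=9  'ac'
  #1 SA[1]=0  'acheheedeac'
  #2 SA[2]=10  'c'
  #3 SA[3]=1  'cheheedeac'
  #4 SA[4]=7  'deac'
  #5 SA[5]=8  'eac'
  #6 SA[6]=6  'edeac'
  #7 SA[7]=5  'eedeac'
  #8 SA[8]=3  'eheedeac'
  #9 SA[9]=4  'heedeac'
  #10 SA[10]=2  'heheedeac'

[9, 0, 10, 1, 7, 8, 6, 5, 3, 4, 2]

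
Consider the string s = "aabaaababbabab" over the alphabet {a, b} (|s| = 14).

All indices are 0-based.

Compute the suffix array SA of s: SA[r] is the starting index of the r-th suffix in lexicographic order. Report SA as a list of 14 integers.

rank | idx | suffix
   0 |   3 | aaababbabab
   1 |   0 | aabaaababbabab
   2 |   4 | aababbabab
   3 |  12 | ab
   4 |   1 | abaaababbabab
   5 |  10 | abab
   6 |   5 | ababbabab
   7 |   7 | abbabab
   8 |  13 | b
   9 |   2 | baaababbabab
  10 |  11 | bab
  11 |   9 | babab
  12 |   6 | babbabab
  13 |   8 | bbabab

[3, 0, 4, 12, 1, 10, 5, 7, 13, 2, 11, 9, 6, 8]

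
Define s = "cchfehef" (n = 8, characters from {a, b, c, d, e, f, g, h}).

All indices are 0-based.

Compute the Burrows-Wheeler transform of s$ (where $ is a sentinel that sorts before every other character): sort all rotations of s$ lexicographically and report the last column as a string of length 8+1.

rank  rotation   last
    0  $cchfehef  f
    1  cchfehef$  $
    2  chfehef$c  c
    3  ef$cchfeh  h
    4  ehef$cchf  f
    5  f$cchfehe  e
    6  fehef$cch  h
    7  hef$cchfe  e
    8  hfehef$cc  c

f$chfehec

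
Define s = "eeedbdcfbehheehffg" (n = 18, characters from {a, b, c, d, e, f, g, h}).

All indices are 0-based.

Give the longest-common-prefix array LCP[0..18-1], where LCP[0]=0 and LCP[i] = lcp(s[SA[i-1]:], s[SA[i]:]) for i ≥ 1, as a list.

rank | idx | suffix
   0 |   4 | bdcfbehheehffg
   1 |   8 | behheehffg
   2 |   6 | cfbehheehffg
   3 |   3 | dbdcfbehheehffg
   4 |   5 | dcfbehheehffg
   5 |   2 | edbdcfbehheehffg
   6 |   1 | eedbdcfbehheehffg
   7 |   0 | eeedbdcfbehheehffg
   8 |  12 | eehffg
   9 |  13 | ehffg
  10 |   9 | ehheehffg
  11 |   7 | fbehheehffg
  12 |  15 | ffg
  13 |  16 | fg
  14 |  17 | g
  15 |  11 | heehffg
  16 |  14 | hffg
  17 |  10 | hheehffg

SA = [4, 8, 6, 3, 5, 2, 1, 0, 12, 13, 9, 7, 15, 16, 17, 11, 14, 10]
[i] adj suffixes → lcp
  [1] 4/8 → 1 ('b')
  [2] 8/6 → 0 ('')
  [3] 6/3 → 0 ('')
  [4] 3/5 → 1 ('d')
  [5] 5/2 → 0 ('')
  [6] 2/1 → 1 ('e')
  [7] 1/0 → 2 ('ee')
  [8] 0/12 → 2 ('ee')
  [9] 12/13 → 1 ('e')
  [10] 13/9 → 2 ('eh')
  [11] 9/7 → 0 ('')
  [12] 7/15 → 1 ('f')
  [13] 15/16 → 1 ('f')
  [14] 16/17 → 0 ('')
  [15] 17/11 → 0 ('')
  [16] 11/14 → 1 ('h')
  [17] 14/10 → 1 ('h')

[0, 1, 0, 0, 1, 0, 1, 2, 2, 1, 2, 0, 1, 1, 0, 0, 1, 1]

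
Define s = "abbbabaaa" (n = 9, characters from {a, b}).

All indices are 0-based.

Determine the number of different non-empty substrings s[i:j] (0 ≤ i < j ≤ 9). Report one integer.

sorted suffixes:
  #0 SA[0]=8  'a'
  #1 SA[1]=7  'aa'
  #2 SA[2]=6  'aaa'
  #3 SA[3]=4  'abaaa'
  #4 SA[4]=0  'abbbabaaa'
  #5 SA[5]=5  'baaa'
  #6 SA[6]=3  'babaaa'
  #7 SA[7]=2  'bbabaaa'
  #8 SA[8]=1  'bbbabaaa'

SA = [8, 7, 6, 4, 0, 5, 3, 2, 1]
rank  pair      lcp
   1  s[8:],s[7:]  1  'a'
   2  s[7:],s[6:]  2  'aa'
   3  s[6:],s[4:]  1  'a'
   4  s[4:],s[0:]  2  'ab'
   5  s[0:],s[5:]  0  ''
   6  s[5:],s[3:]  2  'ba'
   7  s[3:],s[2:]  1  'b'
   8  s[2:],s[1:]  2  'bb'

n(n+1)/2 = 9·10/2 = 45
Σ LCP = 0 + 1 + 2 + 1 + 2 + 0 + 2 + 1 + 2 = 11
distinct = 45 − 11 = 34

34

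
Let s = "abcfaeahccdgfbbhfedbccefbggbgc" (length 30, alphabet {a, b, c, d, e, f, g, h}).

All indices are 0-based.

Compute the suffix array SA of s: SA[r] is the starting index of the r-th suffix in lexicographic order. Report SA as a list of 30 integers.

[0, 4, 6, 13, 19, 1, 27, 24, 14, 29, 8, 20, 9, 21, 2, 18, 10, 5, 17, 22, 3, 12, 23, 16, 26, 28, 11, 25, 7, 15]

rank | idx | suffix
   0 |   0 | abcfaeahccdgfbbhfedbccefbggbgc
   1 |   4 | aeahccdgfbbhfedbccefbggbgc
   2 |   6 | ahccdgfbbhfedbccefbggbgc
   3 |  13 | bbhfedbccefbggbgc
   4 |  19 | bccefbggbgc
   5 |   1 | bcfaeahccdgfbbhfedbccefbggbgc
   6 |  27 | bgc
   7 |  24 | bggbgc
   8 |  14 | bhfedbccefbggbgc
   9 |  29 | c
  10 |   8 | ccdgfbbhfedbccefbggbgc
  11 |  20 | ccefbggbgc
  12 |   9 | cdgfbbhfedbccefbggbgc
  13 |  21 | cefbggbgc
  14 |   2 | cfaeahccdgfbbhfedbccefbggbgc
  15 |  18 | dbccefbggbgc
  16 |  10 | dgfbbhfedbccefbggbgc
  17 |   5 | eahccdgfbbhfedbccefbggbgc
  18 |  17 | edbccefbggbgc
  19 |  22 | efbggbgc
  20 |   3 | faeahccdgfbbhfedbccefbggbgc
  21 |  12 | fbbhfedbccefbggbgc
  22 |  23 | fbggbgc
  23 |  16 | fedbccefbggbgc
  24 |  26 | gbgc
  25 |  28 | gc
  26 |  11 | gfbbhfedbccefbggbgc
  27 |  25 | ggbgc
  28 |   7 | hccdgfbbhfedbccefbggbgc
  29 |  15 | hfedbccefbggbgc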